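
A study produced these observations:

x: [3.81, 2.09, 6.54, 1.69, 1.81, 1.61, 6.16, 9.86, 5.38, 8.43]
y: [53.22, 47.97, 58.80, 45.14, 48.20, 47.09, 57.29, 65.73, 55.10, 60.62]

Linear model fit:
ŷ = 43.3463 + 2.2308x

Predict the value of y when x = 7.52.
ŷ = 60.1219

x = 7.52 lies inside the observed range [1.61, 9.86], so the fitted equation applies directly:

ŷ = 43.3463 + 2.2308 × 7.52
ŷ = 43.3463 + 16.7756
ŷ = 60.1219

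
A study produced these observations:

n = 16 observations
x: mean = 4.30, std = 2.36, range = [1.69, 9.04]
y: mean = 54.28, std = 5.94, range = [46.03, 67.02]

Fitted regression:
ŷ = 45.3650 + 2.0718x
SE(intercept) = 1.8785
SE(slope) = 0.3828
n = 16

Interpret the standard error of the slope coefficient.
SE(slope) = 0.3828 measures the uncertainty in the estimated slope. The coefficient is estimated precisely (SE/|β̂₁| = 18.5%).

What SE measures:
- The standard error quantifies the sampling variability of the coefficient estimate
- It is the estimated standard deviation of β̂₁ across hypothetical repeated samples of the same size
- Smaller SE → more precise estimate

Relative precision:
- SE / |β̂₁| = 0.3828 / 2.0718 = 18.5%
- Rule of thumb (under 20%: precise; 20% to under 50%: moderately precise; 50% or more: imprecise) → precise

Link to the t-test: t = β̂₁ / SE(β̂₁) = 2.0718 / 0.3828 = 5.4122, the statistic for H₀: β₁ = 0.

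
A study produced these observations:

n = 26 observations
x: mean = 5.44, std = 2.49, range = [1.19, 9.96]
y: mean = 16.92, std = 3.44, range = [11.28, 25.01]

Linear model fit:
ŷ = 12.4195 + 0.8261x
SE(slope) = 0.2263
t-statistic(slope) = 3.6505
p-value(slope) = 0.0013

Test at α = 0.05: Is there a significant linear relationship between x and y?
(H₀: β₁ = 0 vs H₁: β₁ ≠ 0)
Since p-value = 0.0013 < α = 0.05, reject H₀ — the slope is significantly different from 0.

Hypothesis test for the slope coefficient:

H₀: β₁ = 0 (no linear relationship)
H₁: β₁ ≠ 0 (linear relationship exists)

Test statistic: t = β̂₁ / SE(β̂₁) = 0.8261 / 0.2263 = 3.6505

p = 0.0013: how often a slope estimate this far from 0 (in SE units) would arise by chance if β₁ were truly 0.

Decision rule: reject H₀ if p-value < α.
p-value = 0.0013 < α = 0.05 → reject H₀.

At α = 0.05 the data do provide convincing evidence of a nonzero slope.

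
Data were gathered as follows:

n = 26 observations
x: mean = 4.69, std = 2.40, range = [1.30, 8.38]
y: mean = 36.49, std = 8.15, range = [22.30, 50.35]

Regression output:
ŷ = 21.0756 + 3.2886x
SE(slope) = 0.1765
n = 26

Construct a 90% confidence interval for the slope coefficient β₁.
The 90% CI for β₁ is (2.9866, 3.5906)

Confidence interval for the slope:

The 90% CI for β₁ is: β̂₁ ± t*(α/2, n-2) × SE(β̂₁)

Step 1: Find critical t-value
- Confidence level = 0.9
- Degrees of freedom = n - 2 = 26 - 2 = 24
- t*(α/2, 24) = 1.7109

Step 2: Calculate margin of error
Margin = 1.7109 × 0.1765 = 0.3020

Step 3: Construct interval
CI = 3.2886 ± 0.3020
CI = (2.9866, 3.5906)

Interpretation: intervals built this way capture the true β₁ in 90% of repeated samples; here the plausible range for the per-unit effect of x on y is 2.9866 to 3.5906.
Both endpoints are positive, so the data support a genuinely positive slope at this confidence level.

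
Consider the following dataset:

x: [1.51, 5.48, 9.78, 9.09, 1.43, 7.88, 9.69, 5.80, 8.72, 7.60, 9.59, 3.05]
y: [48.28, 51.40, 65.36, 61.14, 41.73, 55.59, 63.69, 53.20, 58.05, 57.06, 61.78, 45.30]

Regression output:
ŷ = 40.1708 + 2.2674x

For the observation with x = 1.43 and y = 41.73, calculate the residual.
Residual = -1.6832

The residual is the difference between the actual value and the predicted value:

Residual = y - ŷ

Step 1: Calculate predicted value
ŷ = 40.1708 + 2.2674 × 1.43
ŷ = 43.4132

Step 2: Calculate residual
Residual = 41.73 - 43.4132
Residual = -1.6832

The residual is negative, so the observed y = 41.73 sits below the regression line (the line overestimates it by 1.6832).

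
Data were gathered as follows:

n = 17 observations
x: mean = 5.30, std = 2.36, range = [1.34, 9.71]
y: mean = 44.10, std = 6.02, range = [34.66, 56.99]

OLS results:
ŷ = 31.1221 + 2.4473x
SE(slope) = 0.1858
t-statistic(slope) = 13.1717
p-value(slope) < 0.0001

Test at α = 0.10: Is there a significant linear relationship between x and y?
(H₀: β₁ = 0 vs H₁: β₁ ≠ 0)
Reject H₀: p-value < 0.0001 < α = 0.10. The linear relationship is significant at the 10% level.

Hypothesis test for the slope coefficient:

H₀: β₁ = 0 (no linear relationship)
H₁: β₁ ≠ 0 (linear relationship exists)

Test statistic: t = β̂₁ / SE(β̂₁) = 2.4473 / 0.1858 = 13.1717

p < 0.0001: how often a slope estimate this far from 0 (in SE units) would arise by chance if β₁ were truly 0.

Decision rule: reject H₀ if p-value < α.
p-value < 0.0001 < α = 0.10 → reject H₀.

At α = 0.10 the data do provide convincing evidence of a nonzero slope.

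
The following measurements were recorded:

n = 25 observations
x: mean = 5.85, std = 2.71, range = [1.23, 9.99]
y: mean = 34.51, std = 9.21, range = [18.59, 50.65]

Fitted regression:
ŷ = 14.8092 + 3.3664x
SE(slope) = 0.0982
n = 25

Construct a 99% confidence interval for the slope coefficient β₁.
The 99% CI for β₁ is (3.0907, 3.6421)

Confidence interval for the slope:

The 99% CI for β₁ is: β̂₁ ± t*(α/2, n-2) × SE(β̂₁)

Step 1: Find critical t-value
- Confidence level = 0.99
- Degrees of freedom = n - 2 = 25 - 2 = 23
- t*(α/2, 23) = 2.8073

Step 2: Calculate margin of error
Margin = 2.8073 × 0.0982 = 0.2757

Step 3: Construct interval
CI = 3.3664 ± 0.2757
CI = (3.0907, 3.6421)

Interpretation: We are 99% confident that the true slope β₁ lies between 3.0907 and 3.6421.
Both endpoints are positive, so the data support a genuinely positive slope at this confidence level.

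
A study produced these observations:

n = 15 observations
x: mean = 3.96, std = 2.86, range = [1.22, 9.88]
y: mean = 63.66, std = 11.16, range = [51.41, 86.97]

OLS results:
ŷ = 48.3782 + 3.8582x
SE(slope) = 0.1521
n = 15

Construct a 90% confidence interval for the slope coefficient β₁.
The 90% CI for β₁ is (3.5888, 4.1276)

Confidence interval for the slope:

The 90% CI for β₁ is: β̂₁ ± t*(α/2, n-2) × SE(β̂₁)

Step 1: Find critical t-value
- Confidence level = 0.9
- Degrees of freedom = n - 2 = 15 - 2 = 13
- t*(α/2, 13) = 1.7709

Step 2: Calculate margin of error
Margin = 1.7709 × 0.1521 = 0.2694

Step 3: Construct interval
CI = 3.8582 ± 0.2694
CI = (3.5888, 4.1276)

Interpretation: each one-unit increase in x is associated with a change in mean y of between 3.5888 and 4.1276, with 90% confidence.
Both endpoints are positive, so the data support a genuinely positive slope at this confidence level.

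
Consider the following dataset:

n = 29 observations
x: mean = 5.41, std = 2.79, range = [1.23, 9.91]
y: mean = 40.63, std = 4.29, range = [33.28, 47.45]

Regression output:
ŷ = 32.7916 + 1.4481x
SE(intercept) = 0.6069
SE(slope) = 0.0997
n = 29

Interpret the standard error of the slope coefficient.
SE(β̂₁) = 0.0997 is the estimated standard deviation of the slope estimate across repeated samples; relative to β̂₁ = 1.4481 that is 6.9%, a precise estimate.

What SE measures:
- The standard error quantifies the sampling variability of the coefficient estimate
- It is the estimated standard deviation of β̂₁ across hypothetical repeated samples of the same size
- Smaller SE → more precise estimate

Relative precision:
- SE / |β̂₁| = 0.0997 / 1.4481 = 6.9%
- Rule of thumb (under 20%: precise; 20% to under 50%: moderately precise; 50% or more: imprecise) → precise

Rough 95% range (±2 SE): 1.4481 ± 0.1994 → (1.2487, 1.6475).

What drives SE(β̂₁): wider spread of x values → smaller SE; larger n (here n = 29) → smaller SE.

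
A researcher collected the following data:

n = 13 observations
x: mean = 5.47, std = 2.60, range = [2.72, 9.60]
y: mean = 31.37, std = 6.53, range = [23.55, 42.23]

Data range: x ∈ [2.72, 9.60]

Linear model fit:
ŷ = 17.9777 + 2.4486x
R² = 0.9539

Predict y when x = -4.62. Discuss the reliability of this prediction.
The equation gives ŷ = 6.6652; however x = -4.62 is 7.34 units below the observed range, so this extrapolated value should not be trusted.

Prediction calculation:
ŷ = 17.9777 + 2.4486 × (-4.62)
ŷ = 6.6652

Reliability:
- Data range: x ∈ [2.72, 9.60]
- Prediction point: x = -4.62 is 7.34 units below the observed range → this is EXTRAPOLATION, not interpolation

Why that matters here:
- R² describes fit only over the sampled x values; it says nothing about behaviour beyond them
- The standard error of prediction grows with (x − x̄)², and x = -4.62 is far from x̄ = 5.47
- Real relationships often flatten, saturate, or turn nonlinear at extremes

A defensible statement: 'if the linear trend continued to x = -4.62, y would be about 6.6652' — the premise is untested.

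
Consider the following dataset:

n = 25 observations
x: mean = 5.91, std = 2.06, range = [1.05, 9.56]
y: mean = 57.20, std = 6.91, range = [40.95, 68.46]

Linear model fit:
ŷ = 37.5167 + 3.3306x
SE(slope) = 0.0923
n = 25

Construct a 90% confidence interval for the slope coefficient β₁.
The 90% CI for β₁ is (3.1724, 3.4888)

Confidence interval for the slope:

The 90% CI for β₁ is: β̂₁ ± t*(α/2, n-2) × SE(β̂₁)

Step 1: Find critical t-value
- Confidence level = 0.9
- Degrees of freedom = n - 2 = 25 - 2 = 23
- t*(α/2, 23) = 1.7139

Step 2: Calculate margin of error
Margin = 1.7139 × 0.0923 = 0.1582

Step 3: Construct interval
CI = 3.3306 ± 0.1582
CI = (3.1724, 3.4888)

Interpretation: We are 90% confident that the true slope β₁ lies between 3.1724 and 3.4888.
The interval does not include 0, suggesting a significant linear relationship.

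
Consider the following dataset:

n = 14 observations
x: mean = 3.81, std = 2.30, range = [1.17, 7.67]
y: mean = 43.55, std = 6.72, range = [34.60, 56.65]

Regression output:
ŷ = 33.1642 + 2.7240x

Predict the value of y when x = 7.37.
ŷ = 53.2401

Plug x = 7.37 into the fitted line:

ŷ = 33.1642 + 2.7240 × 7.37
ŷ = 33.1642 + 20.0759
ŷ = 53.2401

This is a point prediction; actual observations scatter around it by roughly the residual standard deviation.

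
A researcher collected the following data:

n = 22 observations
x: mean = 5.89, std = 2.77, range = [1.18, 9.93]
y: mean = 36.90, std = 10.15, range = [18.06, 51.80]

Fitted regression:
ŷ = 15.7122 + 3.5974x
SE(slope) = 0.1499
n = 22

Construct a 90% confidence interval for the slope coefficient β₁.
The 90% CI for β₁ is (3.3389, 3.8559)

Confidence interval for the slope:

The 90% CI for β₁ is: β̂₁ ± t*(α/2, n-2) × SE(β̂₁)

Step 1: Find critical t-value
- Confidence level = 0.9
- Degrees of freedom = n - 2 = 22 - 2 = 20
- t*(α/2, 20) = 1.7247

Step 2: Calculate margin of error
Margin = 1.7247 × 0.1499 = 0.2585

Step 3: Construct interval
CI = 3.5974 ± 0.2585
CI = (3.3389, 3.8559)

Interpretation: We are 90% confident that the true slope β₁ lies between 3.3389 and 3.8559.
The interval does not include 0, suggesting a significant linear relationship.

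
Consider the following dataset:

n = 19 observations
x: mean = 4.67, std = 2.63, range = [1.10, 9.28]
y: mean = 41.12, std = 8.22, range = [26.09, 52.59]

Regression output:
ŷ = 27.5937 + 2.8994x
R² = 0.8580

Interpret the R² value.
About 85.80% of the variability in y is accounted for by the regression on x (R² = 0.8580) — a strong linear fit.

R² = 1 − SS_res/SS_tot compares the residual scatter to the total scatter of y about its mean.

Here R² = 0.8580:
- Explained: 85.80% of the variation in y
- Unexplained (residual): 100% − 85.80% = 14.20%
- Rule of thumb (below 0.3 weak; 0.3 to below 0.7 moderate; 0.7 and above strong) → strong

Equivalently, for simple linear regression R² = r², so |r| = √0.8580 ≈ 0.9263.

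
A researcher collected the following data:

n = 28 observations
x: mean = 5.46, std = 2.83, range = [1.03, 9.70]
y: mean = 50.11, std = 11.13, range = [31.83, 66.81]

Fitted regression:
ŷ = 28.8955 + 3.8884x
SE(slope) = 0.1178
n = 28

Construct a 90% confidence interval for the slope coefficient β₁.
The 90% CI for β₁ is (3.6875, 4.0893)

Confidence interval for the slope:

The 90% CI for β₁ is: β̂₁ ± t*(α/2, n-2) × SE(β̂₁)

Step 1: Find critical t-value
- Confidence level = 0.9
- Degrees of freedom = n - 2 = 28 - 2 = 26
- t*(α/2, 26) = 1.7056

Step 2: Calculate margin of error
Margin = 1.7056 × 0.1178 = 0.2009

Step 3: Construct interval
CI = 3.8884 ± 0.2009
CI = (3.6875, 4.0893)

Interpretation: intervals built this way capture the true β₁ in 90% of repeated samples; here the plausible range for the per-unit effect of x on y is 3.6875 to 4.0893.
The interval does not include 0, suggesting a significant linear relationship.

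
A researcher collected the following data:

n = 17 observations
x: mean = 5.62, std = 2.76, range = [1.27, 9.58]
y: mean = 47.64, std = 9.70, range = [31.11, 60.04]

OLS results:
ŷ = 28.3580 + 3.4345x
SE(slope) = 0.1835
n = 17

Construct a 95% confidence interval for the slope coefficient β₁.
The 95% CI for β₁ is (3.0434, 3.8256)

Confidence interval for the slope:

The 95% CI for β₁ is: β̂₁ ± t*(α/2, n-2) × SE(β̂₁)

Step 1: Find critical t-value
- Confidence level = 0.95
- Degrees of freedom = n - 2 = 17 - 2 = 15
- t*(α/2, 15) = 2.1314

Step 2: Calculate margin of error
Margin = 2.1314 × 0.1835 = 0.3911

Step 3: Construct interval
CI = 3.4345 ± 0.3911
CI = (3.0434, 3.8256)

Interpretation: We are 95% confident that the true slope β₁ lies between 3.0434 and 3.8256.
The interval does not include 0, suggesting a significant linear relationship.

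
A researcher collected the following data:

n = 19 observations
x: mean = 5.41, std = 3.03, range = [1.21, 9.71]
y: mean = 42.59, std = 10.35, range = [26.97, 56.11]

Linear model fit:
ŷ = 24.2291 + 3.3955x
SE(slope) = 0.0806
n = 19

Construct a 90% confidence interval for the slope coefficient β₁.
The 90% CI for β₁ is (3.2553, 3.5357)

Confidence interval for the slope:

The 90% CI for β₁ is: β̂₁ ± t*(α/2, n-2) × SE(β̂₁)

Step 1: Find critical t-value
- Confidence level = 0.9
- Degrees of freedom = n - 2 = 19 - 2 = 17
- t*(α/2, 17) = 1.7396

Step 2: Calculate margin of error
Margin = 1.7396 × 0.0806 = 0.1402

Step 3: Construct interval
CI = 3.3955 ± 0.1402
CI = (3.2553, 3.5357)

Interpretation: intervals built this way capture the true β₁ in 90% of repeated samples; here the plausible range for the per-unit effect of x on y is 3.2553 to 3.5357.
The interval does not include 0, suggesting a significant linear relationship.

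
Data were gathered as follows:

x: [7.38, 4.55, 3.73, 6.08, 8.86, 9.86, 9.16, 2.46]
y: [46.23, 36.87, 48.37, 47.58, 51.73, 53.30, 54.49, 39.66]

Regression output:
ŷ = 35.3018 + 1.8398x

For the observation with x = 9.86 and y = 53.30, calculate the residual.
Residual = -0.1422

The residual is the difference between the actual value and the predicted value:

Residual = y - ŷ

Step 1: Calculate predicted value
ŷ = 35.3018 + 1.8398 × 9.86
ŷ = 53.4422

Step 2: Calculate residual
Residual = 53.30 - 53.4422
Residual = -0.1422

The residual is negative, so the observed y = 53.30 sits below the regression line (the line overestimates it by 0.1422).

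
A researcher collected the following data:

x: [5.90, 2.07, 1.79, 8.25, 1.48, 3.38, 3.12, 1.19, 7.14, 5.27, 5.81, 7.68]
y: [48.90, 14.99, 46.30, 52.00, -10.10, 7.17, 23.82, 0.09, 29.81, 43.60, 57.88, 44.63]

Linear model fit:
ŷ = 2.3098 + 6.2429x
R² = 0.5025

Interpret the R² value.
The model explains 50.25% of the variance in y (R² = 0.5025), leaving 49.75% unexplained; the fit is moderate.

R² = 1 − SS_res/SS_tot compares the residual scatter to the total scatter of y about its mean.

Here R² = 0.5025:
- Explained: 50.25% of the variation in y
- Unexplained (residual): 100% − 50.25% = 49.75%
- Rule of thumb (below 0.3 weak; 0.3 to below 0.7 moderate; 0.7 and above strong) → moderate

Calculation: R² = 1 − (SS_res / SS_tot), where SS_res is the sum of squared residuals and SS_tot the total sum of squares.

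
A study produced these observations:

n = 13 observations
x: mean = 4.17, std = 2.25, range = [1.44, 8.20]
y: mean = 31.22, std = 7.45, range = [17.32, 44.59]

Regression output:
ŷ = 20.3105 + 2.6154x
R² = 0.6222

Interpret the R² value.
About 62.22% of the variability in y is accounted for by the regression on x (R² = 0.6222) — a moderate linear fit.

R² (coefficient of determination) measures the proportion of variance in y explained by the regression model.

Here R² = 0.6222:
- Explained: 62.22% of the variation in y
- Unexplained (residual): 100% − 62.22% = 37.78%
- Rule of thumb (below 0.3 weak; 0.3 to below 0.7 moderate; 0.7 and above strong) → moderate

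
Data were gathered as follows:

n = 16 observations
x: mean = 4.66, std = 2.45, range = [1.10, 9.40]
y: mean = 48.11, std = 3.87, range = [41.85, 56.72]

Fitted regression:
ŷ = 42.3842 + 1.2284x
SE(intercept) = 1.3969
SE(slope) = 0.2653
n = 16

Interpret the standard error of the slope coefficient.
SE(slope) = 0.2653 measures the uncertainty in the estimated slope. The coefficient is estimated with moderate precision (SE/|β̂₁| = 21.6%).

What SE measures:
- The standard error quantifies the sampling variability of the coefficient estimate
- It is the estimated standard deviation of β̂₁ across hypothetical repeated samples of the same size
- Smaller SE → more precise estimate

Relative precision:
- SE / |β̂₁| = 0.2653 / 1.2284 = 21.6%
- Rule of thumb (under 20%: precise; 20% to under 50%: moderately precise; 50% or more: imprecise) → moderately precise

Link to interval estimation: a confidence interval for β₁ is β̂₁ ± t* × 0.2653, so SE sets the half-width per unit of t*.

What drives SE(β̂₁): more residual scatter → larger SE; wider spread of x values → smaller SE; larger n (here n = 16) → smaller SE.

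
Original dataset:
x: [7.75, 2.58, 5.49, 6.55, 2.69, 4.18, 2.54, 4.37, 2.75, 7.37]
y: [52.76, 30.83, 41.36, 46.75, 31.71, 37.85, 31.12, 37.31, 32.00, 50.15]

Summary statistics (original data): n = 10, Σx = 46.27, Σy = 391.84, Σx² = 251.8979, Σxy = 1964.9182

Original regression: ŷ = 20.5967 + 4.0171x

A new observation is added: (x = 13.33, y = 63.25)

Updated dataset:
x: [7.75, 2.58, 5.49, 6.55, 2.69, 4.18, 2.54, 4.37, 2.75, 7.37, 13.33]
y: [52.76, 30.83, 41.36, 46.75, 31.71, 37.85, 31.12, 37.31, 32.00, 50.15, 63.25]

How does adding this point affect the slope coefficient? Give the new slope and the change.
New slope β₁ = 3.2090 versus 4.0171 before: a change of -0.8081 (-20.1%).

x = 13.33 lies well outside the original x-range [2.54, 7.75] (x̄ ≈ 4.63), so this observation has high leverage and can move the slope substantially.

Step 1: Update the sums with the new point (n goes from 10 to 11)
Σx  = 46.27 + 13.33 = 59.60
Σy  = 391.84 + 63.25 = 455.09
Σx² = 251.8979 + 13.33² = 251.8979 + 177.6889 = 429.5868
Σxy = 1964.9182 + 13.33×63.25 = 1964.9182 + 843.1225 = 2808.0407

Step 2: Recompute the slope with b₁ = (nΣxy − ΣxΣy) / (nΣx² − (Σx)²)
Numerator   = 11×2808.0407 − 59.60×455.09 = 30888.4477 − 27123.3640 = 3765.0837
Denominator = 11×429.5868 − 59.60² = 4725.4548 − 3552.1600 = 1173.2948
b₁(new) = 3765.0837 / 1173.2948 = 3.2090

(Same formula on the original sums: (10×1964.9182 − 46.27×391.84) / (10×251.8979 − 46.27²) = 1518.7452 / 378.0661 = 4.0171, matching the given fit.)

Step 3: Change in slope
Δβ₁ = 3.2090 − 4.0171 = -0.8081
Relative change = -0.8081 / 4.0171 × 100% = -20.1%
→ the slope decreases when the point is added.

A high-leverage point only changes the slope if it is off the original line; here y = 63.25 is below the original trend, so the slope decreases.
In practice: investigate whether it comes from the same population as the rest of the sample; check such a point for data-entry or measurement error.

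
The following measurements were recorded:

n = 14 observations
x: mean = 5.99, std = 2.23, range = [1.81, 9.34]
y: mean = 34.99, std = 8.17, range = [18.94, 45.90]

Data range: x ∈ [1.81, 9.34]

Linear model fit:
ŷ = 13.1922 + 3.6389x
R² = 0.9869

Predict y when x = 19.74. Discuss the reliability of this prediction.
ŷ = 85.0241 (extrapolation — x = 19.74 lies outside [1.81, 9.34], so reliability is low).

Prediction calculation:
ŷ = 13.1922 + 3.6389 × 19.74
ŷ = 85.0241

Reliability:
- Data range: x ∈ [1.81, 9.34]
- Prediction point: x = 19.74 is 10.40 units above the observed range → this is EXTRAPOLATION, not interpolation

Why that matters here:
- R² describes fit only over the sampled x values; it says nothing about behaviour beyond them
- Real relationships often flatten, saturate, or turn nonlinear at extremes
- The linear relationship may not hold outside the observed range

Report the number if required, but flag clearly that it is an extrapolation.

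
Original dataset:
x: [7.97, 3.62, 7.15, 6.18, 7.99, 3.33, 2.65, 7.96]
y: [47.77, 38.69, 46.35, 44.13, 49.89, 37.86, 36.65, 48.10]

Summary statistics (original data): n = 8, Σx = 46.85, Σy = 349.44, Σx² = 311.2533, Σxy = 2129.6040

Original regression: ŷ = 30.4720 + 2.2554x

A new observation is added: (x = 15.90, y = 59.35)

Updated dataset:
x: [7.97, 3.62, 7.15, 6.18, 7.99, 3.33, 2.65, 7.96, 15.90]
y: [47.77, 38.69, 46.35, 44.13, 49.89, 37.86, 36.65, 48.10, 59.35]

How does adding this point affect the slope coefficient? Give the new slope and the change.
New slope β₁ = 1.7628 versus 2.2554 before: a change of -0.4926 (-21.8%).

The new point has HIGH LEVERAGE: x = 15.90 is far from the original mean x̄ = 46.85/8 ≈ 5.86 (original range [2.65, 7.99]).

Step 1: Update the sums with the new point (n goes from 8 to 9)
Σx  = 46.85 + 15.90 = 62.75
Σy  = 349.44 + 59.35 = 408.79
Σx² = 311.2533 + 15.90² = 311.2533 + 252.8100 = 564.0633
Σxy = 2129.6040 + 15.90×59.35 = 2129.6040 + 943.6650 = 3073.2690

Step 2: Recompute the slope with b₁ = (nΣxy − ΣxΣy) / (nΣx² − (Σx)²)
Numerator   = 9×3073.2690 − 62.75×408.79 = 27659.4210 − 25651.5725 = 2007.8485
Denominator = 9×564.0633 − 62.75² = 5076.5697 − 3937.5625 = 1139.0072
b₁(new) = 2007.8485 / 1139.0072 = 1.7628

(Same formula on the original sums: (8×2129.6040 − 46.85×349.44) / (8×311.2533 − 46.85²) = 665.5680 / 295.1039 = 2.2554, matching the given fit.)

Step 3: Change in slope
Δβ₁ = 1.7628 − 2.2554 = -0.4926
Relative change = -0.4926 / 2.2554 × 100% = -21.8%
→ the slope decreases when the point is added.

A high-leverage point only changes the slope if it is off the original line; here y = 59.35 is below the original trend, so the slope decreases.
In practice: refit with and without it and report both if conclusions differ; examine leverage (hᵢ) and Cook's distance rather than deleting it automatically.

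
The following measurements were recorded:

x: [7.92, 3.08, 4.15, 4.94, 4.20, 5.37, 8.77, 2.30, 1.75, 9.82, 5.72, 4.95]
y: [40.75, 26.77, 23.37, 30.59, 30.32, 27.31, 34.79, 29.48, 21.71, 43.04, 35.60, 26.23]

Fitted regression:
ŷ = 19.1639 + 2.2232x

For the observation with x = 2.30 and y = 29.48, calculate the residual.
Residual = 5.2027

The residual is the difference between the actual value and the predicted value:

Residual = y - ŷ

Step 1: Calculate predicted value
ŷ = 19.1639 + 2.2232 × 2.30
ŷ = 24.2773

Step 2: Calculate residual
Residual = 29.48 - 24.2773
Residual = 5.2027

Interpretation: the model underestimates the actual value by 5.2027 at this point (positive residual → observation lies above the fitted line).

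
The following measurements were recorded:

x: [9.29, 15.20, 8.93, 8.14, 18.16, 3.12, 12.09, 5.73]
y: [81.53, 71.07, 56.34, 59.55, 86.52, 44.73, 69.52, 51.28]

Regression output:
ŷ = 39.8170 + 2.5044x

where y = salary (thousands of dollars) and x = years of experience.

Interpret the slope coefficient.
On average, salary is about 2.5044 thousand dollars higher for every extra year of experience.

The slope β₁ = 2.5044 gives the rate at which the fitted salary changes with experience.

Interpretation:
- Experience up by 1 year → predicted salary increases by 2.5044 thousand dollars
- This is a linear approximation: the same per-unit change is assumed across the whole observed x range
- The sign (+) gives the direction; the magnitude 2.5044 gives the size of the effect per year

The intercept β₀ = 39.8170 is the predicted salary when experience = 0; since the smallest observed x is 3.12, this is an extrapolation and mainly anchors the line.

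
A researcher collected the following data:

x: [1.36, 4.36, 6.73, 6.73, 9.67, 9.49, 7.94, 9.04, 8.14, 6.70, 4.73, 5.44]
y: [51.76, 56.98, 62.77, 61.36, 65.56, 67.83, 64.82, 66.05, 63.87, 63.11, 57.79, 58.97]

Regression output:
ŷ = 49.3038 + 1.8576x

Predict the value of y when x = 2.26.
ŷ = 53.5020

x = 2.26 lies inside the observed range [1.36, 9.67], so the fitted equation applies directly:

ŷ = 49.3038 + 1.8576 × 2.26
ŷ = 49.3038 + 4.1982
ŷ = 53.5020

This is a point prediction; actual observations scatter around it by roughly the residual standard deviation.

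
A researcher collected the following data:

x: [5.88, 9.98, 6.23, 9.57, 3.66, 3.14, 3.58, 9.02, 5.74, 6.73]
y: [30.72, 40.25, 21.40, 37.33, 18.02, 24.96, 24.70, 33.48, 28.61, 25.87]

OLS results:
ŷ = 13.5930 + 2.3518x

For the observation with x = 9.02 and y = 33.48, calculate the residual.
Residual = -1.3262

The residual is the difference between the actual value and the predicted value:

Residual = y - ŷ

Step 1: Calculate predicted value
ŷ = 13.5930 + 2.3518 × 9.02
ŷ = 34.8062

Step 2: Calculate residual
Residual = 33.48 - 34.8062
Residual = -1.3262

Sign check: y < ŷ, so the point is below the line and the fit overestimates here.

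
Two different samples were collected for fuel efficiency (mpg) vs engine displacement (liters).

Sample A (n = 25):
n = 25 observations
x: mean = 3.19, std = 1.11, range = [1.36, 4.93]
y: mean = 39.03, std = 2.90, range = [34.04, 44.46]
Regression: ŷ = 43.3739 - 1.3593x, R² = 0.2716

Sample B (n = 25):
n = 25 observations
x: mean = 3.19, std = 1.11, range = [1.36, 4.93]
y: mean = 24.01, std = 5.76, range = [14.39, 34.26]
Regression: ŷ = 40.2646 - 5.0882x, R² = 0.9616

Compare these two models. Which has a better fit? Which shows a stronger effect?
Model B has the better fit (R² = 0.9616 vs 0.2716). Model B shows the stronger effect (|β₁| = 5.0882 vs 1.3593).

Model Comparison:

Goodness of fit (R²):
- Model A: R² = 0.2716 → 27.16% of variance in fuel efficiency explained
- Model B: R² = 0.9616 → 96.16% of variance in fuel efficiency explained
- 0.9616 > 0.2716 → Model B has the better fit

Strength of effect — compare |β₁|:
- Model A: β₁ = -1.3593 → predicted fuel efficiency falls 1.3593 mpg per additional liter of engine displacement
- Model B: β₁ = -5.0882 → predicted fuel efficiency falls 5.0882 mpg per additional liter of engine displacement
- |-1.3593| < |-5.0882| → Model B shows the stronger marginal effect

Notes:
- R² measures how tightly points cluster around the line; β₁ measures how steep the line is — they answer different questions.
- The two samples could reflect different populations, time periods, or measurement quality.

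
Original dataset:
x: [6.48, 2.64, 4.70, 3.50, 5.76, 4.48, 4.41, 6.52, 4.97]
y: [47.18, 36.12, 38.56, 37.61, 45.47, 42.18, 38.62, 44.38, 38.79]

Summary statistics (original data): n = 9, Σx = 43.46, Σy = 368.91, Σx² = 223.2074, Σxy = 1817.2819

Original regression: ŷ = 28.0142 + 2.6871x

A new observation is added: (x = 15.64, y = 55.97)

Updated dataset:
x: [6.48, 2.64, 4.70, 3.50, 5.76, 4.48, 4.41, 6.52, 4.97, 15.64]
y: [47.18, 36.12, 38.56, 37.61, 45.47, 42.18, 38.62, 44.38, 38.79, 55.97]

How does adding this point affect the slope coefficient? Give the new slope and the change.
The slope changes from 2.6871 to 1.5321 (change of -1.1550, or -43.0%).

x = 15.64 lies well outside the original x-range [2.64, 6.52] (x̄ ≈ 4.83), so this observation has high leverage and can move the slope substantially.

Step 1: Update the sums with the new point (n goes from 9 to 10)
Σx  = 43.46 + 15.64 = 59.10
Σy  = 368.91 + 55.97 = 424.88
Σx² = 223.2074 + 15.64² = 223.2074 + 244.6096 = 467.8170
Σxy = 1817.2819 + 15.64×55.97 = 1817.2819 + 875.3708 = 2692.6527

Step 2: Recompute the slope with b₁ = (nΣxy − ΣxΣy) / (nΣx² − (Σx)²)
Numerator   = 10×2692.6527 − 59.10×424.88 = 26926.5270 − 25110.4080 = 1816.1190
Denominator = 10×467.8170 − 59.10² = 4678.1700 − 3492.8100 = 1185.3600
b₁(new) = 1816.1190 / 1185.3600 = 1.5321

(Same formula on the original sums: (9×1817.2819 − 43.46×368.91) / (9×223.2074 − 43.46²) = 322.7085 / 120.0950 = 2.6871, matching the given fit.)

Step 3: Change in slope
Δβ₁ = 1.5321 − 2.6871 = -1.1550
Relative change = -1.1550 / 2.6871 × 100% = -43.0%
→ the slope decreases when the point is added.

Because the point sits below the extension of the original line at a high-leverage x, it tilts the fit down.
In practice: check such a point for data-entry or measurement error; examine leverage (hᵢ) and Cook's distance rather than deleting it automatically.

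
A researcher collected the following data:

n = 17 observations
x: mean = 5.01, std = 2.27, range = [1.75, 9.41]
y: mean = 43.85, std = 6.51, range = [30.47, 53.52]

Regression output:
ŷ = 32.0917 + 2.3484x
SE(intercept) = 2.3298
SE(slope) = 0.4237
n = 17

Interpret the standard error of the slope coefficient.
SE(β̂₁) = 0.4237 is the estimated standard deviation of the slope estimate across repeated samples; relative to β̂₁ = 2.3484 that is 18.0%, a precise estimate.

What SE measures:
- The standard error quantifies the sampling variability of the coefficient estimate
- It is the estimated standard deviation of β̂₁ across hypothetical repeated samples of the same size
- Smaller SE → more precise estimate

Relative precision:
- SE / |β̂₁| = 0.4237 / 2.3484 = 18.0%
- Rule of thumb (under 20%: precise; 20% to under 50%: moderately precise; 50% or more: imprecise) → precise

Link to interval estimation: a confidence interval for β₁ is β̂₁ ± t* × 0.4237, so SE sets the half-width per unit of t*.

What drives SE(β̂₁): larger n (here n = 17) → smaller SE; wider spread of x values → smaller SE; more residual scatter → larger SE.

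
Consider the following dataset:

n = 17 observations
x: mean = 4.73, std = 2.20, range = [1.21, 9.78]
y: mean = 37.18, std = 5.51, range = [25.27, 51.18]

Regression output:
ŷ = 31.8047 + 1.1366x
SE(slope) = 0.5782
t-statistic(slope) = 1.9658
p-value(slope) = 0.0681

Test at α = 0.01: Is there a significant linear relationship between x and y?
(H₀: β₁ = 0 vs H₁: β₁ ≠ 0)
Fail to reject H₀: p-value = 0.0681 ≥ α = 0.01. The linear relationship is not significant at the 1% level.

Hypothesis test for the slope coefficient:

H₀: β₁ = 0 (no linear relationship)
H₁: β₁ ≠ 0 (linear relationship exists)

Test statistic: t = β̂₁ / SE(β̂₁) = 1.1366 / 0.5782 = 1.9658

p = 0.0681: how often a slope estimate this far from 0 (in SE units) would arise by chance if β₁ were truly 0.

Decision rule: reject H₀ if p-value < α.
p-value = 0.0681 ≥ α = 0.01 → fail to reject H₀.

There is not sufficient evidence at the 1% significance level to conclude that a linear relationship exists between x and y.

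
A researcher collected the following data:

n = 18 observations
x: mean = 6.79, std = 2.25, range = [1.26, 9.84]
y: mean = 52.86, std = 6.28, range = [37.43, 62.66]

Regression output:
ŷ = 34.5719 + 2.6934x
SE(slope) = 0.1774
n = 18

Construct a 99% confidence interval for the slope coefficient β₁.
The 99% CI for β₁ is (2.1753, 3.2115)

Confidence interval for the slope:

The 99% CI for β₁ is: β̂₁ ± t*(α/2, n-2) × SE(β̂₁)

Step 1: Find critical t-value
- Confidence level = 0.99
- Degrees of freedom = n - 2 = 18 - 2 = 16
- t*(α/2, 16) = 2.9208

Step 2: Calculate margin of error
Margin = 2.9208 × 0.1774 = 0.5181

Step 3: Construct interval
CI = 2.6934 ± 0.5181
CI = (2.1753, 3.2115)

Interpretation: each one-unit increase in x is associated with a change in mean y of between 2.1753 and 3.2115, with 99% confidence.
Since 0 is outside the interval, a two-sided test at α = 0.01 would reject H₀: β₁ = 0.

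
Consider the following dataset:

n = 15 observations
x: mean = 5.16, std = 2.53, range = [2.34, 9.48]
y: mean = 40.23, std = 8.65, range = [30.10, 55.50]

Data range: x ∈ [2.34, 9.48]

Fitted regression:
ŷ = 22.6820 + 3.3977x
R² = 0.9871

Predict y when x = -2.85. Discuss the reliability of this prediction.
ŷ = 12.9986, but this is extrapolation (below the data range [2.34, 9.48]) and may be unreliable.

Prediction calculation:
ŷ = 22.6820 + 3.3977 × (-2.85)
ŷ = 12.9986

Reliability:
- Data range: x ∈ [2.34, 9.48]
- Prediction point: x = -2.85 is 5.19 units below the observed range → this is EXTRAPOLATION, not interpolation

Why that matters here:
- The standard error of prediction grows with (x − x̄)², and x = -2.85 is far from x̄ = 5.16
- Real relationships often flatten, saturate, or turn nonlinear at extremes
- The linear relationship may not hold outside the observed range

Report the number if required, but flag clearly that it is an extrapolation.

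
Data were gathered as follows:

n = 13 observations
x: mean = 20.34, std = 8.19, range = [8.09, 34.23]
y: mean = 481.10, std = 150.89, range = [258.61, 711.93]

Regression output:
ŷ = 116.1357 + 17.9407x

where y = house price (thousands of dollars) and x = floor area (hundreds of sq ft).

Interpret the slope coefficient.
For each additional hundred sq ft of floor area, predicted house price increases by approximately 17.9407 thousand dollars.

The slope β₁ = 17.9407 gives the rate at which the fitted house price changes with floor area.

Interpretation:
- Floor area up by 1 hundred sq ft → predicted house price increases by 17.9407 thousand dollars
- This is a linear approximation: the same per-unit change is assumed across the whole observed x range

The intercept β₀ = 116.1357 is the predicted house price when floor area = 0; since the smallest observed x is 8.09, this is an extrapolation and mainly anchors the line.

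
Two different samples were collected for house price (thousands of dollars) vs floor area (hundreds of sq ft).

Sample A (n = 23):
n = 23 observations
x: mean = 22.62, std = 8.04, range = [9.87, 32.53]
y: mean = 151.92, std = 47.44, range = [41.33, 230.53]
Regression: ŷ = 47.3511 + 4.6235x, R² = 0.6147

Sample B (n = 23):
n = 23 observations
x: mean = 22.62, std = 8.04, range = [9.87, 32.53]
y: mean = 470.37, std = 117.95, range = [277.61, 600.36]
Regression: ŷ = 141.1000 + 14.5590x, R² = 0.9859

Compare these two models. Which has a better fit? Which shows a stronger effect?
Model B has the better fit (R² = 0.9859 vs 0.6147). Model B shows the stronger effect (|β₁| = 14.5590 vs 4.6235).

Model Comparison:

Fit — compare R²:
- Model A: R² = 0.6147 → 61.47% of variance in house price explained
- Model B: R² = 0.9859 → 98.59% of variance in house price explained
- 0.9859 > 0.6147 → Model B has the better fit

Strength of effect — compare |β₁|:
- Model A: β₁ = 4.6235 → predicted house price rises 4.6235 thousand dollars per additional hundred sq ft of floor area
- Model B: β₁ = 14.5590 → predicted house price rises 14.5590 thousand dollars per additional hundred sq ft of floor area
- |4.6235| < |14.5590| → Model B shows the stronger marginal effect

Notes:
- A better fit (higher R²) doesn't necessarily mean a more important relationship.
- The two samples could reflect different populations, time periods, or measurement quality.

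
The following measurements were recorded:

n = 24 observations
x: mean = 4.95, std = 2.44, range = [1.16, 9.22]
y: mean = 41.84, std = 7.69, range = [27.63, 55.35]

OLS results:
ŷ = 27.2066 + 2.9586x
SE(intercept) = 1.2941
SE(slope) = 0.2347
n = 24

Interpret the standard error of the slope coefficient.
The slope 2.9586 is pinned down to within about ±0.2347 (one SE) by these data — relative uncertainty 7.9%, i.e. precise.

SE(β̂₁) = s / √Sxx, where s is the residual standard deviation and Sxx = Σ(x − x̄)². It is the yardstick for how far β̂₁ = 2.9586 could plausibly be from the true slope.

Relative precision:
- SE / |β̂₁| = 0.2347 / 2.9586 = 7.9%
- Rule of thumb (under 20%: precise; 20% to under 50%: moderately precise; 50% or more: imprecise) → precise

Link to interval estimation: a confidence interval for β₁ is β̂₁ ± t* × 0.2347, so SE sets the half-width per unit of t*.

What drives SE(β̂₁): wider spread of x values → smaller SE; more residual scatter → larger SE.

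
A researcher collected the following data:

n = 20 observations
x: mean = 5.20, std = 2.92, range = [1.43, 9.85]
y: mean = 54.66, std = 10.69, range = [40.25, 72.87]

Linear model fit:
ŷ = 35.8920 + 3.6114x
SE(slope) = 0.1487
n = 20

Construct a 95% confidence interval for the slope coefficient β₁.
The 95% CI for β₁ is (3.2990, 3.9238)

Confidence interval for the slope:

The 95% CI for β₁ is: β̂₁ ± t*(α/2, n-2) × SE(β̂₁)

Step 1: Find critical t-value
- Confidence level = 0.95
- Degrees of freedom = n - 2 = 20 - 2 = 18
- t*(α/2, 18) = 2.1009

Step 2: Calculate margin of error
Margin = 2.1009 × 0.1487 = 0.3124

Step 3: Construct interval
CI = 3.6114 ± 0.3124
CI = (3.2990, 3.9238)

Interpretation: each one-unit increase in x is associated with a change in mean y of between 3.2990 and 3.9238, with 95% confidence.
Both endpoints are positive, so the data support a genuinely positive slope at this confidence level.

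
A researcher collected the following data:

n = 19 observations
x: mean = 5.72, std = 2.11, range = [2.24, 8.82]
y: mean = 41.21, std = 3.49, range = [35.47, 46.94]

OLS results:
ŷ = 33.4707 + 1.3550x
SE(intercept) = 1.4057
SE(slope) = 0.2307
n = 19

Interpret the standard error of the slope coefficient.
SE(slope) = 0.2307 measures the uncertainty in the estimated slope. The coefficient is estimated precisely (SE/|β̂₁| = 17.0%).

SE(β̂₁) = 0.2307 says: if we drew many samples of n = 19 from the same population and refit each time, the fitted slopes would scatter with a standard deviation of roughly 0.2307 around the true β₁.

Relative precision:
- SE / |β̂₁| = 0.2307 / 1.3550 = 17.0%
- Rule of thumb (under 20%: precise; 20% to under 50%: moderately precise; 50% or more: imprecise) → precise

Link to interval estimation: a confidence interval for β₁ is β̂₁ ± t* × 0.2307, so SE sets the half-width per unit of t*.

What drives SE(β̂₁): larger n (here n = 19) → smaller SE.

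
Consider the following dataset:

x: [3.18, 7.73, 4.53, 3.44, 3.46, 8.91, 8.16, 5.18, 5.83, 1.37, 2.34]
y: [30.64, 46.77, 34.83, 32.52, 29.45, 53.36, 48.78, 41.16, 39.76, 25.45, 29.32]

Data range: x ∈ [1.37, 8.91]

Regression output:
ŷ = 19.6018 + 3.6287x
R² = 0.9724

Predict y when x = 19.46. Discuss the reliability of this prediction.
The equation gives ŷ = 90.2163; however x = 19.46 is 10.55 units above the observed range, so this extrapolated value should not be trusted.

Prediction calculation:
ŷ = 19.6018 + 3.6287 × 19.46
ŷ = 90.2163

Reliability:
- Data range: x ∈ [1.37, 8.91]
- Prediction point: x = 19.46 is 10.55 units above the observed range → this is EXTRAPOLATION, not interpolation

Why that matters here:
- The standard error of prediction grows with (x − x̄)², and x = 19.46 is far from x̄ = 4.92
- The linear relationship may not hold outside the observed range
- R² describes fit only over the sampled x values; it says nothing about behaviour beyond them

A defensible statement: 'if the linear trend continued to x = 19.46, y would be about 90.2163' — the premise is untested.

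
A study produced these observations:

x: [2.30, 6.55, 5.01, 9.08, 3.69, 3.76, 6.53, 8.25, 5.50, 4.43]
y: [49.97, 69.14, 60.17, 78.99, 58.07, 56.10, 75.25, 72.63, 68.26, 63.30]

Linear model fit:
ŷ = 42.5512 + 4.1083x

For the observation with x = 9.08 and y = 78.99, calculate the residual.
Residual = -0.8646

The residual is the difference between the actual value and the predicted value:

Residual = y - ŷ

Step 1: Calculate predicted value
ŷ = 42.5512 + 4.1083 × 9.08
ŷ = 79.8546

Step 2: Calculate residual
Residual = 78.99 - 79.8546
Residual = -0.8646

The residual is negative, so the observed y = 78.99 sits below the regression line (the line overestimates it by 0.8646).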